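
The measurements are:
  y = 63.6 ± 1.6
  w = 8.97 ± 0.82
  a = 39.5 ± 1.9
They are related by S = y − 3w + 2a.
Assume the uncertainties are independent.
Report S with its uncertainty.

S is a linear combination, so absolute uncertainties add in quadrature:
  (δy)² = 2.56;  (3·δw)² = 6.05;  (2·δa)² = 14.4
δS = √(23.1) = 4.80
S = 116.

116 ± 4.80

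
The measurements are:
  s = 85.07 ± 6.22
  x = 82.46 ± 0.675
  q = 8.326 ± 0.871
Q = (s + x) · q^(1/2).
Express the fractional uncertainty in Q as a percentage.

6.43%

Let u = s + x = 167.5. δu = √(δs² + δx²) = √(38.7 + 0.456) = 6.26, so δu/u = 0.0373.
Q is then a monomial in u, q:
δQ/Q = √((δu/u)² + (½·δq/q)²) = √(0.00139 + 0.00274) = 0.0643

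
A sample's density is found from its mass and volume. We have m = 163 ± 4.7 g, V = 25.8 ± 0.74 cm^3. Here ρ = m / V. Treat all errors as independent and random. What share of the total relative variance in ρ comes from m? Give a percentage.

(δρ/ρ)² = (1·δm/m)² + (-1·δV/V)²
  m term: (1×0.0288)² = 0.000831
  V term: (-1×0.0287)² = 0.000823
Total = 0.00165. Share from m = 0.000831/0.00165 = 0.503.

50.3%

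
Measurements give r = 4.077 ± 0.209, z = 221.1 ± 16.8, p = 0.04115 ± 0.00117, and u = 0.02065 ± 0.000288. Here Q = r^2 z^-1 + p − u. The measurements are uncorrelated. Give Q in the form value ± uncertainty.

0.09568 ± 0.00967

Let w = r^2·z^-1 = 0.07518. δw/w = √((2·δr/r)² + (-1·δz/z)²) = √(0.0105 + 0.00577) = 0.128, so δw = 0.00959.
Q = w + p − u: δQ = √(δw² + δp² + δu²) = √(9.2e-05 + 1.37e-06 + 8.29e-08) = 0.00967
Q = 0.09568.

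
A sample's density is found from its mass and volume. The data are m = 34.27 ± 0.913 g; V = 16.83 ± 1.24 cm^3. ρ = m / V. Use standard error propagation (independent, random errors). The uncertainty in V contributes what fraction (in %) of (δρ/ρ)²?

(δρ/ρ)² = (1·δm/m)² + (-1·δV/V)²
  m term: (1×0.0266)² = 0.000710
  V term: (-1×0.0737)² = 0.00543
Total = 0.00614. Share from V = 0.00543/0.00614 = 0.884.

88.4%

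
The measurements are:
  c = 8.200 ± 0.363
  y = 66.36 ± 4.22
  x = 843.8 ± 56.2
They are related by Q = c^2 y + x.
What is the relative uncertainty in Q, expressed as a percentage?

9.23%

Let p = c^2·y = 4462. δp/p = √((2·δc/c)² + (1·δy/y)²) = √(0.00784 + 0.00404) = 0.109, so δp = 486.
Q = p + x: δQ = √(δp² + δx²) = √(2.37e+05 + 3160) = 490
Q = 5306, so δQ/Q = 490/5306 = 0.0923.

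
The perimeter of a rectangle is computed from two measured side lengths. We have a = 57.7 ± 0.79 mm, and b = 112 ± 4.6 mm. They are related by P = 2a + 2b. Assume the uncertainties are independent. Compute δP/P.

0.0275

For a sum/difference, combine absolute errors in quadrature:
  (2·δa)² = 2.50;  (2·δb)² = 84.6
δP = √(87.1) = 9.33 mm
P = 339 mm, so δP/P = 9.33/339 = 0.0275.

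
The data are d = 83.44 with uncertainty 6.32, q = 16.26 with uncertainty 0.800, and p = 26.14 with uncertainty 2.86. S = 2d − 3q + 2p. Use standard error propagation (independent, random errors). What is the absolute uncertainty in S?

14.1

Absolute uncertainties add in quadrature for a linear combination:
  (2·δd)² = 160;  (3·δq)² = 5.76;  (2·δp)² = 32.7
δS = √(198) = 14.1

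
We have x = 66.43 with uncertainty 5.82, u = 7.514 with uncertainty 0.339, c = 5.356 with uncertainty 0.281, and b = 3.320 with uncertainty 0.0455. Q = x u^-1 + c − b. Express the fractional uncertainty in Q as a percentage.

Let p = x·u^-1 = 8.841. δp/p = √((1·δx/x)² + (-1·δu/u)²) = √(0.00768 + 0.00204) = 0.0985, so δp = 0.871.
Q = p + c − b: δQ = √(δp² + δc² + δb²) = √(0.759 + 0.0790 + 0.00207) = 0.917
Q = 10.88, so δQ/Q = 0.917/10.88 = 0.0843.

8.43%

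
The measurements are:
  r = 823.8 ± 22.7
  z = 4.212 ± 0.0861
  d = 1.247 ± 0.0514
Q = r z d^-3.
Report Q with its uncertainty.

For a monomial Q ∝ r, z, d^-3, fractional errors add in quadrature:
  (1·δr/r)² = (1×0.0276)² = 0.000759;  (1·δz/z)² = (1×0.0204)² = 0.000418;  (-3·δd/d)² = (-3×0.0412)² = 0.0153
δQ/Q = √(0.0165) = 0.128
Q = 1789, so δQ = 0.128 × 1789 = 230.

1789 ± 230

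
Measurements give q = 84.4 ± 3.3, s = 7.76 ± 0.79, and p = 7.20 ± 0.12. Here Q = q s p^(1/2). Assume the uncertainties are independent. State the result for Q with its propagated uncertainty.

Products/powers → add relative errors in quadrature, weighted by exponent:
  (1·δq/q)² = (1×0.0391)² = 0.00153;  (1·δs/s)² = (1×0.102)² = 0.0104;  (½·δp/p)² = (0.5×0.0167)² = 6.94e-05
δQ/Q = √(0.0120) = 0.109
Q = 1760, so δQ = 0.109 × 1760 = 192.

1760 ± 192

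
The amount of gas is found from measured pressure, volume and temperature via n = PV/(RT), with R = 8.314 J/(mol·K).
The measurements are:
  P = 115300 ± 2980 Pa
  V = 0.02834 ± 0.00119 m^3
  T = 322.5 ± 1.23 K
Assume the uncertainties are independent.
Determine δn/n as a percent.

Products/powers → add relative errors in quadrature, weighted by exponent:
  (1·δP/P)² = (1×0.0258)² = 0.000668;  (1·δV/V)² = (1×0.0420)² = 0.00176;  (-1·δT/T)² = (-1×0.00381)² = 1.45e-05
δn/n = √(0.00245) = 0.0495

4.95%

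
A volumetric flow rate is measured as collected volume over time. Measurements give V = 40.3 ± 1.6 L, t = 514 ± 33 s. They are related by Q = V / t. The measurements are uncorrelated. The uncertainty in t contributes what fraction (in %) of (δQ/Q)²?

(δQ/Q)² = (1·δV/V)² + (-1·δt/t)²
  V term: (1×0.0397)² = 0.00158
  t term: (-1×0.0642)² = 0.00412
Total = 0.00570. Share from t = 0.00412/0.00570 = 0.723.

72.3%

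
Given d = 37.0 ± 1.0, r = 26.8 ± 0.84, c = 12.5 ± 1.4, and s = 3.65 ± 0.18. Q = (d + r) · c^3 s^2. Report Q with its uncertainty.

Let u = d + r = 63.8. δu = √(δd² + δr²) = √(1.00 + 0.706) = 1.31, so δu/u = 0.0205.
Q is then a monomial in u, c, s:
δQ/Q = √((δu/u)² + (3·δc/c)² + (2·δs/s)²) = √(0.000419 + 0.113 + 0.00973) = 0.351
Q = 1.66e+06, so δQ = 0.351 × 1.66e+06 = 5.82e+05.

(1.66 ± 0.582) × 10^6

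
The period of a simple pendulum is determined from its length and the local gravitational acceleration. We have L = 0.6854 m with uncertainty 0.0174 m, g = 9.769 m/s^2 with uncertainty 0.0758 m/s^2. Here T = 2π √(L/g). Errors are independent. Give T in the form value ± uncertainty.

1.664 ± 0.0221 s

For a monomial T ∝ L^(1/2), g^(-1/2), fractional errors add in quadrature:
  (½·δL/L)² = (0.5×0.0254)² = 0.000161;  (−½·δg/g)² = (-0.5×0.00776)² = 1.51e-05
δT/T = √(0.000176) = 0.0133
T = 1.664 s, so δT = 0.0133 × 1.664 = 0.0221 s.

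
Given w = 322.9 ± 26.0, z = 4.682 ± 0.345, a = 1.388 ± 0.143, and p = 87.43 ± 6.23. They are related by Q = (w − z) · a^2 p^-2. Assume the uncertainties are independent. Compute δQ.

0.0211

Let u = w − z = 318.2. δu = √(δw² + δz²) = √(676 + 0.119) = 26.0, so δu/u = 0.0817.
Q is then a monomial in u, a, p:
δQ/Q = √((δu/u)² + (2·δa/a)² + (-2·δp/p)²) = √(0.00668 + 0.0425 + 0.0203) = 0.264
Q = 0.08020, so δQ = 0.264 × 0.08020 = 0.0211.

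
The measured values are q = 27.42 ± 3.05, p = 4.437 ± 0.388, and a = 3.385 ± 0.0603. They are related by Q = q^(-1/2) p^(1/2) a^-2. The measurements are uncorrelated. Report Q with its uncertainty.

0.03511 ± 0.00278

Products/powers → add relative errors in quadrature, weighted by exponent:
  (−½·δq/q)² = (-0.5×0.111)² = 0.00309;  (½·δp/p)² = (0.5×0.0874)² = 0.00191;  (-2·δa/a)² = (-2×0.0178)² = 0.00127
δQ/Q = √(0.00627) = 0.0792
Q = 0.03511, so δQ = 0.0792 × 0.03511 = 0.00278.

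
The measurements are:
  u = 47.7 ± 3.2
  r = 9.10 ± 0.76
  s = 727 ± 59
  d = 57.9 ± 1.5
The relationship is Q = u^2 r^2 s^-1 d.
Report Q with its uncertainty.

Relative error in a monomial: (δQ/Q)² = Σ (nᵢ · δxᵢ/xᵢ)².
  (2·δu/u)² = (2×0.0671)² = 0.0180;  (2·δr/r)² = (2×0.0835)² = 0.0279;  (-1·δs/s)² = (-1×0.0812)² = 0.00659;  (1·δd/d)² = (1×0.0259)² = 0.000671
δQ/Q = √(0.0532) = 0.231
Q = 15000, so δQ = 0.231 × 15000 = 3460.

15000 ± 3460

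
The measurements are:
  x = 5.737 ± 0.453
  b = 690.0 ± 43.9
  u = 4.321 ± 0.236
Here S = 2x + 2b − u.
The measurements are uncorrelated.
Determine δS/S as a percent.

For a sum/difference, combine absolute errors in quadrature:
  (2·δx)² = 0.821;  (2·δb)² = 7710;  (δu)² = 0.0557
δS = √(7710) = 87.8
S = 1387, so δS/S = 87.8/1387 = 0.0633.

6.33%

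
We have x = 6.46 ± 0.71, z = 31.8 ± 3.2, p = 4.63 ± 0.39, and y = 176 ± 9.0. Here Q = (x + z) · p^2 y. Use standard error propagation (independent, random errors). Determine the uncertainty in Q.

28300

Let u = x + z = 38.3. δu = √(δx² + δz²) = √(0.504 + 10.2) = 3.28, so δu/u = 0.0857.
Q is then a monomial in u, p, y:
δQ/Q = √((δu/u)² + (2·δp/p)² + (1·δy/y)²) = √(0.00734 + 0.0284 + 0.00261) = 0.196
Q = 1.44e+05, so δQ = 0.196 × 1.44e+05 = 28300.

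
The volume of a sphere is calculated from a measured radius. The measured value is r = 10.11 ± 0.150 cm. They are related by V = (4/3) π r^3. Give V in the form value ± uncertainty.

V is a product of powers, so relative uncertainties combine in quadrature:
  (3·δr/r)² = (3×0.0148)² = 0.00198
δV/V = √(0.00198) = 0.0445
V = 4329 cm^3, so δV = 0.0445 × 4329 = 193 cm^3.

4329 ± 193 cm^3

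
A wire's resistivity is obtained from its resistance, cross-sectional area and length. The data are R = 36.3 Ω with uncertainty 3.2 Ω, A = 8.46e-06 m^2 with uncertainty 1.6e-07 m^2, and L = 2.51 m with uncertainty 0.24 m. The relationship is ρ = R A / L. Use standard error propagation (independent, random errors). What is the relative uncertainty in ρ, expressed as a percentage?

Products/powers → add relative errors in quadrature, weighted by exponent:
  (1·δR/R)² = (1×0.0882)² = 0.00777;  (1·δA/A)² = (1×0.0189)² = 0.000358;  (-1·δL/L)² = (-1×0.0956)² = 0.00914
δρ/ρ = √(0.0173) = 0.131

13.1%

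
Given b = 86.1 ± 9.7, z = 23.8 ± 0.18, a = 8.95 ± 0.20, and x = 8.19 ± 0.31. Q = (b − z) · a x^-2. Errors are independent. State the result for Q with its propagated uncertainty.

8.31 ± 1.45

Let u = b − z = 62.3. δu = √(δb² + δz²) = √(94.1 + 0.0324) = 9.70, so δu/u = 0.156.
Q is then a monomial in u, a, x:
δQ/Q = √((δu/u)² + (1·δa/a)² + (-2·δx/x)²) = √(0.0243 + 0.000499 + 0.00573) = 0.175
Q = 8.31, so δQ = 0.175 × 8.31 = 1.45.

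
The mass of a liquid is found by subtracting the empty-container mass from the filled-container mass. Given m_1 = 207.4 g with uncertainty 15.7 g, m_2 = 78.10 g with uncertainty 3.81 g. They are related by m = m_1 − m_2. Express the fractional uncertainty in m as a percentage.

12.5%

Sums and differences: (δm)² = Σ (cᵢ δxᵢ)².
  (δm_1)² = 246;  (δm_2)² = 14.5
δm = √(261) = 16.2 g
m = 129.3 g, so δm/m = 16.2/129.3 = 0.125.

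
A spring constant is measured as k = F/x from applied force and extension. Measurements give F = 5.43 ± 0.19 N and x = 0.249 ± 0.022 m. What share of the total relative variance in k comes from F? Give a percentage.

13.6%

(δk/k)² = (1·δF/F)² + (-1·δx/x)²
  F term: (1×0.0350)² = 0.00122
  x term: (-1×0.0884)² = 0.00781
Total = 0.00903. Share from F = 0.00122/0.00903 = 0.136.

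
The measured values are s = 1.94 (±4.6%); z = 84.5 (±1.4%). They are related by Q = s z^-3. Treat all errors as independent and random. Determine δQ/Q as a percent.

6.23%

Since Q is a product/quotient, work with relative uncertainties:
  (1·δs/s)² = (1×0.0460)² = 0.00212;  (-3·δz/z)² = (-3×0.0140)² = 0.00176
δQ/Q = √(0.00388) = 0.0623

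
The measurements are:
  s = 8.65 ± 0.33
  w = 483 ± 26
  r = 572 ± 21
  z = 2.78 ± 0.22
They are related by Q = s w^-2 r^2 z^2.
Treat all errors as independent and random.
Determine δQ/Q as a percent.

20.9%

Each factor contributes (exponent × relative error)² to (δQ/Q)²:
  (1·δs/s)² = (1×0.0382)² = 0.00146;  (-2·δw/w)² = (-2×0.0538)² = 0.0116;  (2·δr/r)² = (2×0.0367)² = 0.00539;  (2·δz/z)² = (2×0.0791)² = 0.0251
δQ/Q = √(0.0435) = 0.209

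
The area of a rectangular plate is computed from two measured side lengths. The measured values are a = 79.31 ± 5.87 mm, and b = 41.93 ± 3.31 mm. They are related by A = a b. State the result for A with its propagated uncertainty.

3325 ± 360 mm^2

Since A is a product/quotient, work with relative uncertainties:
  (1·δa/a)² = (1×0.0740)² = 0.00548;  (1·δb/b)² = (1×0.0789)² = 0.00623
δA/A = √(0.0117) = 0.108
A = 3325 mm^2, so δA = 0.108 × 3325 = 360 mm^2.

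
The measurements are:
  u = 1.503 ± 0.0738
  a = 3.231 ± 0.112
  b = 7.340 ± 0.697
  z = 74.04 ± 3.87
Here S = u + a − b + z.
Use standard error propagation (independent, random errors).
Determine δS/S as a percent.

5.51%

Sums and differences: (δS)² = Σ (cᵢ δxᵢ)².
  (δu)² = 0.00545;  (δa)² = 0.0125;  (δb)² = 0.486;  (δz)² = 15.0
δS = √(15.5) = 3.93
S = 71.43, so δS/S = 3.93/71.43 = 0.0551.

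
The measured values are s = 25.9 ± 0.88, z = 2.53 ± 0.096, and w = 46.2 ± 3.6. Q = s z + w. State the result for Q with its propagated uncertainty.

Let p = s·z = 65.5. δp/p = √((1·δs/s)² + (1·δz/z)²) = √(0.00115 + 0.00144) = 0.0509, so δp = 3.34.
Q = p + w: δQ = √(δp² + δw²) = √(11.1 + 13.0) = 4.91
Q = 112.

112 ± 4.91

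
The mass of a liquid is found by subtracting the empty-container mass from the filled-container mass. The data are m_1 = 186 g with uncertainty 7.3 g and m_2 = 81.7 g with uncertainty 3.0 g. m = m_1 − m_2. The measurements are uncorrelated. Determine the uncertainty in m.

7.89 g

m is a linear combination, so absolute uncertainties add in quadrature:
  (δm_1)² = 53.3;  (δm_2)² = 9.00
δm = √(62.3) = 7.89 g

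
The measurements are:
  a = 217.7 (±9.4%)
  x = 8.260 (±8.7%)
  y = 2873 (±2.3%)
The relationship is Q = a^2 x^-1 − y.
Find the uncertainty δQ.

Let p = a^2·x^-1 = 5738. δp/p = √((2·δa/a)² + (-1·δx/x)²) = √(0.0353 + 0.00757) = 0.207, so δp = 1190.
Q = p − y: δQ = √(δp² + δy²) = √(1.41e+06 + 4370) = 1190

1190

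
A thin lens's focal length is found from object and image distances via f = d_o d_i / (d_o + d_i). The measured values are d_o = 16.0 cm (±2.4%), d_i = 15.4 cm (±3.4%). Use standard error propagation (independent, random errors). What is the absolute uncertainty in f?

∂f/∂d_o = (d_i/(d_o+d_i))² = 0.241;  ∂f/∂d_i = (d_o/(d_o+d_i))² = 0.260
δf = √((∂f/∂d_o · δd_o)² + (∂f/∂d_i · δd_i)²) = √(0.00853 + 0.0185) = 0.164 cm

0.164 cm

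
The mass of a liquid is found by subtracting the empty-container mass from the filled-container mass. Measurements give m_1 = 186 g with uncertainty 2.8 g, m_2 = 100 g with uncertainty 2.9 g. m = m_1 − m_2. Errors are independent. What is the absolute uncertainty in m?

For a sum/difference, combine absolute errors in quadrature:
  (δm_1)² = 7.84;  (δm_2)² = 8.41
δm = √(16.2) = 4.03 g

4.03 g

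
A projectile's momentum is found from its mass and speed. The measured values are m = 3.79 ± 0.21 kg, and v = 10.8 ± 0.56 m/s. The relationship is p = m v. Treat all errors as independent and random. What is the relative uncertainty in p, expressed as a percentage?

7.59%

p is a product of powers, so relative uncertainties combine in quadrature:
  (1·δm/m)² = (1×0.0554)² = 0.00307;  (1·δv/v)² = (1×0.0519)² = 0.00269
δp/p = √(0.00576) = 0.0759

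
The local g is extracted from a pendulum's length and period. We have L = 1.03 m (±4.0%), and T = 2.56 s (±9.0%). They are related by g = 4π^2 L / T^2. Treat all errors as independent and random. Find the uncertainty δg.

g is a product of powers, so relative uncertainties combine in quadrature:
  (1·δL/L)² = (1×0.0400)² = 0.00160;  (-2·δT/T)² = (-2×0.0900)² = 0.0324
δg/g = √(0.0340) = 0.184
g = 6.20 m/s^2, so δg = 0.184 × 6.20 = 1.14 m/s^2.

1.14 m/s^2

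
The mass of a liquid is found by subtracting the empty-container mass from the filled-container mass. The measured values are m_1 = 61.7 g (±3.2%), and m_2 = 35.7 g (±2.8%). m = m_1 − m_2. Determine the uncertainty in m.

2.21 g

Each term contributes (cᵢ δxᵢ)² to (δm)²:
  (δm_1)² = 3.90;  (δm_2)² = 0.999
δm = √(4.90) = 2.21 g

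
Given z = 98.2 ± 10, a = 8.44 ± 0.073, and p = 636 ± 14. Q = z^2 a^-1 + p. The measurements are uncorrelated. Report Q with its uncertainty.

Let w = z^2·a^-1 = 1140. δw/w = √((2·δz/z)² + (-1·δa/a)²) = √(0.0415 + 7.48e-05) = 0.204, so δw = 233.
Q = w + p: δQ = √(δw² + δp²) = √(54200 + 196) = 233
Q = 1780.

1780 ± 233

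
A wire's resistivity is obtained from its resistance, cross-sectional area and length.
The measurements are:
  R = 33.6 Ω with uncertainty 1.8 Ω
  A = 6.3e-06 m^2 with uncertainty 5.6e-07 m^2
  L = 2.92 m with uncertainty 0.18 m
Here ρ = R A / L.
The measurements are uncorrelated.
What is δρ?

Since ρ is a product/quotient, work with relative uncertainties:
  (1·δR/R)² = (1×0.0536)² = 0.00287;  (1·δA/A)² = (1×0.0889)² = 0.00790;  (-1·δL/L)² = (-1×0.0616)² = 0.00380
δρ/ρ = √(0.0146) = 0.121
ρ = 7.25e-05 Ω·m, so δρ = 0.121 × 7.25e-05 = 8.75e-06 Ω·m.

8.75e-06 Ω·m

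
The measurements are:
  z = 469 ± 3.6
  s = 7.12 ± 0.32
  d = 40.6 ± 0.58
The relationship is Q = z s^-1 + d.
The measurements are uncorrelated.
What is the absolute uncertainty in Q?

3.06

Let p = z·s^-1 = 65.9. δp/p = √((1·δz/z)² + (-1·δs/s)²) = √(5.89e-05 + 0.00202) = 0.0456, so δp = 3.00.
Q = p + d: δQ = √(δp² + δd²) = √(9.02 + 0.336) = 3.06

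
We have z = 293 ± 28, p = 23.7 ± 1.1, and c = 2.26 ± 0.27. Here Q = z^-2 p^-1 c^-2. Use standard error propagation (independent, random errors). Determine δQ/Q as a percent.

Each factor contributes (exponent × relative error)² to (δQ/Q)²:
  (-2·δz/z)² = (-2×0.0956)² = 0.0365;  (-1·δp/p)² = (-1×0.0464)² = 0.00215;  (-2·δc/c)² = (-2×0.119)² = 0.0571
δQ/Q = √(0.0958) = 0.309

30.9%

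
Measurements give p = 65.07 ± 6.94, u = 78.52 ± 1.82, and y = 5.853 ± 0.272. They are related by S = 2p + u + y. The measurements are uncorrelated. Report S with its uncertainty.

S is a linear combination, so absolute uncertainties add in quadrature:
  (2·δp)² = 193;  (δu)² = 3.31;  (δy)² = 0.0740
δS = √(196) = 14.0
S = 214.5.

214.5 ± 14.0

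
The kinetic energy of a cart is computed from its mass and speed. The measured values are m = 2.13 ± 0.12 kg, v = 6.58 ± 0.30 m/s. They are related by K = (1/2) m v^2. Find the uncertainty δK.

4.94 J

K is a product of powers, so relative uncertainties combine in quadrature:
  (1·δm/m)² = (1×0.0563)² = 0.00317;  (2·δv/v)² = (2×0.0456)² = 0.00831
δK/K = √(0.0115) = 0.107
K = 46.1 J, so δK = 0.107 × 46.1 = 4.94 J.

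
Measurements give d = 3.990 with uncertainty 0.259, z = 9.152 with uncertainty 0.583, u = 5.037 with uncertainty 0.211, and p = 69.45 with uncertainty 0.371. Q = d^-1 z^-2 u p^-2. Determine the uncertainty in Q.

4.67e-07

Since Q is a product/quotient, work with relative uncertainties:
  (-1·δd/d)² = (-1×0.0649)² = 0.00421;  (-2·δz/z)² = (-2×0.0637)² = 0.0162;  (1·δu/u)² = (1×0.0419)² = 0.00175;  (-2·δp/p)² = (-2×0.00534)² = 0.000114
δQ/Q = √(0.0223) = 0.149
Q = 3.125e-06, so δQ = 0.149 × 3.125e-06 = 4.67e-07.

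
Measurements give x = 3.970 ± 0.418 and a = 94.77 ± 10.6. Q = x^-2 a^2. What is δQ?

175

For a monomial Q ∝ x^-2, a^2, fractional errors add in quadrature:
  (-2·δx/x)² = (-2×0.105)² = 0.0443;  (2·δa/a)² = (2×0.112)² = 0.0500
δQ/Q = √(0.0944) = 0.307
Q = 569.9, so δQ = 0.307 × 569.9 = 175.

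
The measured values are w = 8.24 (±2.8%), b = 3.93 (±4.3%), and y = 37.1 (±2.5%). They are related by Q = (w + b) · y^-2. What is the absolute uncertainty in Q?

Let u = w + b = 12.2. δu = √(δw² + δb²) = √(0.0532 + 0.0286) = 0.286, so δu/u = 0.0235.
Q is then a monomial in u, y:
δQ/Q = √((δu/u)² + (-2·δy/y)²) = √(0.000552 + 0.00250) = 0.0552
Q = 0.00884, so δQ = 0.0552 × 0.00884 = 0.000488.

0.000488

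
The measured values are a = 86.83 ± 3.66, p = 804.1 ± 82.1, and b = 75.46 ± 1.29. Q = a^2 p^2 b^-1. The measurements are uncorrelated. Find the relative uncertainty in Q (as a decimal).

0.222

Since Q is a product/quotient, work with relative uncertainties:
  (2·δa/a)² = (2×0.0422)² = 0.00711;  (2·δp/p)² = (2×0.102)² = 0.0417;  (-1·δb/b)² = (-1×0.0171)² = 0.000292
δQ/Q = √(0.0491) = 0.222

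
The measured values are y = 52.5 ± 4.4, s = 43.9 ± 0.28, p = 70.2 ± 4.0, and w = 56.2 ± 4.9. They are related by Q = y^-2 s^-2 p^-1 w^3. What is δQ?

0.000150

Relative error in a monomial: (δQ/Q)² = Σ (nᵢ · δxᵢ/xᵢ)².
  (-2·δy/y)² = (-2×0.0838)² = 0.0281;  (-2·δs/s)² = (-2×0.00638)² = 0.000163;  (-1·δp/p)² = (-1×0.0570)² = 0.00325;  (3·δw/w)² = (3×0.0872)² = 0.0684
δQ/Q = √(0.0999) = 0.316
Q = 0.000476, so δQ = 0.316 × 0.000476 = 0.000150.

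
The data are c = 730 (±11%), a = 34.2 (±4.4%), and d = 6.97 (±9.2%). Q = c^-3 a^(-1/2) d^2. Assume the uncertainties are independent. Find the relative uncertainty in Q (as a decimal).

Products/powers → add relative errors in quadrature, weighted by exponent:
  (-3·δc/c)² = (-3×0.110)² = 0.109;  (−½·δa/a)² = (-0.5×0.0440)² = 0.000484;  (2·δd/d)² = (2×0.0920)² = 0.0339
δQ/Q = √(0.143) = 0.378

0.378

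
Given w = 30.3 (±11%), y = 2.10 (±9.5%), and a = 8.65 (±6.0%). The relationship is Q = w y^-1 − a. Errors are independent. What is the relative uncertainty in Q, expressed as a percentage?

37.4%

Let p = w·y^-1 = 14.4. δp/p = √((1·δw/w)² + (-1·δy/y)²) = √(0.0121 + 0.00903) = 0.145, so δp = 2.10.
Q = p − a: δQ = √(δp² + δa²) = √(4.40 + 0.269) = 2.16
Q = 5.78, so δQ/Q = 2.16/5.78 = 0.374.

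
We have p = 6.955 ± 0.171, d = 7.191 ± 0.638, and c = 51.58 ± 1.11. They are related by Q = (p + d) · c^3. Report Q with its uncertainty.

Let u = p + d = 14.15. δu = √(δp² + δd²) = √(0.0292 + 0.407) = 0.661, so δu/u = 0.0467.
Q is then a monomial in u, c:
δQ/Q = √((δu/u)² + (3·δc/c)²) = √(0.00218 + 0.00417) = 0.0797
Q = 1.941e+06, so δQ = 0.0797 × 1.941e+06 = 1.55e+05.

(1.941 ± 0.155) × 10^6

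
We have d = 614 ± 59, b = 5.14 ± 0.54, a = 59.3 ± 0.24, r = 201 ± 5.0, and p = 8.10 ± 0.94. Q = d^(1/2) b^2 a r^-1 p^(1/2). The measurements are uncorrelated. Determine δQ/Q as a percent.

Q is a product of powers, so relative uncertainties combine in quadrature:
  (½·δd/d)² = (0.5×0.0961)² = 0.00231;  (2·δb/b)² = (2×0.105)² = 0.0441;  (1·δa/a)² = (1×0.00405)² = 1.64e-05;  (-1·δr/r)² = (-1×0.0249)² = 0.000619;  (½·δp/p)² = (0.5×0.116)² = 0.00337
δQ/Q = √(0.0505) = 0.225

22.5%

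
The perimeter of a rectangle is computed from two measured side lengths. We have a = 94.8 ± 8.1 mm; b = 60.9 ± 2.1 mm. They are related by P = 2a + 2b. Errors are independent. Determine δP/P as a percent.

5.37%

For a sum/difference, combine absolute errors in quadrature:
  (2·δa)² = 262;  (2·δb)² = 17.6
δP = √(280) = 16.7 mm
P = 311 mm, so δP/P = 16.7/311 = 0.0537.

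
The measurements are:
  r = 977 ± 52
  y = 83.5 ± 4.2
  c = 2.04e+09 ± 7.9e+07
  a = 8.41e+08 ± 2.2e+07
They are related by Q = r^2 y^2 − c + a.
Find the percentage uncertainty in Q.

Let p = r^2·y^2 = 6.66e+09. δp/p = √((2·δr/r)² + (2·δy/y)²) = √(0.0113 + 0.0101) = 0.146, so δp = 9.75e+08.
Q = p − c + a: δQ = √(δp² + δc² + δa²) = √(9.5e+17 + 6.24e+15 + 4.84e+14) = 9.78e+08
Q = 5.46e+09, so δQ/Q = 9.78e+08/5.46e+09 = 0.179.

17.9%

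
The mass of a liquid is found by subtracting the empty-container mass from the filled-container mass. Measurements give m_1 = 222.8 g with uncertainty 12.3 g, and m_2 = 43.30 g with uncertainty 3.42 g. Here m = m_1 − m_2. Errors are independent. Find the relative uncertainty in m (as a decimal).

0.0711

m is a linear combination, so absolute uncertainties add in quadrature:
  (δm_1)² = 151;  (δm_2)² = 11.7
δm = √(163) = 12.8 g
m = 179.5 g, so δm/m = 12.8/179.5 = 0.0711.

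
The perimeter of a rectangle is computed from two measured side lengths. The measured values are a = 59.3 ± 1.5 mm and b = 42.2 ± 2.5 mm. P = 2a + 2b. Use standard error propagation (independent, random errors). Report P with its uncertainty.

203 ± 5.83 mm

For a sum/difference, combine absolute errors in quadrature:
  (2·δa)² = 9.00;  (2·δb)² = 25.0
δP = √(34.0) = 5.83 mm
P = 203 mm.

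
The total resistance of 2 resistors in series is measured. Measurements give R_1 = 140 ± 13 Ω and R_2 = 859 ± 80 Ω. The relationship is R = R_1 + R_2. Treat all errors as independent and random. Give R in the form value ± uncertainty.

999 ± 81.0 Ω

R is a linear combination, so absolute uncertainties add in quadrature:
  (δR_1)² = 169;  (δR_2)² = 6400
δR = √(6570) = 81.0 Ω
R = 999 Ω.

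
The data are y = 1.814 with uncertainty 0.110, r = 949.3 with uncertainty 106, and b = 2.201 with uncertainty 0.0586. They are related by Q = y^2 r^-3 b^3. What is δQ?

1.5e-08

Products/powers → add relative errors in quadrature, weighted by exponent:
  (2·δy/y)² = (2×0.0606)² = 0.0147;  (-3·δr/r)² = (-3×0.112)² = 0.112;  (3·δb/b)² = (3×0.0266)² = 0.00638
δQ/Q = √(0.133) = 0.365
Q = 4.101e-08, so δQ = 0.365 × 4.101e-08 = 1.5e-08.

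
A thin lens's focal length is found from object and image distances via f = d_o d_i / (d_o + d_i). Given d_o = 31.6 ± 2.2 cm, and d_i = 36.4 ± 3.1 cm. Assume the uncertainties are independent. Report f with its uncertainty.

16.9 ± 0.920 cm

∂f/∂d_o = (d_i/(d_o+d_i))² = 0.287;  ∂f/∂d_i = (d_o/(d_o+d_i))² = 0.216
δf = √((∂f/∂d_o · δd_o)² + (∂f/∂d_i · δd_i)²) = √(0.397 + 0.448) = 0.920 cm
f = 16.9 cm.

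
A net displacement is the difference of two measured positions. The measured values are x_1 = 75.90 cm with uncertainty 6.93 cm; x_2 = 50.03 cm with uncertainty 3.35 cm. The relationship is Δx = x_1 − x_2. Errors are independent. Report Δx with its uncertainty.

Δx is a linear combination, so absolute uncertainties add in quadrature:
  (δx_1)² = 48.0;  (δx_2)² = 11.2
δΔx = √(59.2) = 7.70 cm
Δx = 25.87 cm.

25.87 ± 7.70 cm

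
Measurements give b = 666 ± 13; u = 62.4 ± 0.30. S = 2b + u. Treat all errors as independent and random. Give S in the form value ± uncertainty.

1390 ± 26.0

Absolute uncertainties add in quadrature for a linear combination:
  (2·δb)² = 676;  (δu)² = 0.0900
δS = √(676) = 26.0
S = 1390.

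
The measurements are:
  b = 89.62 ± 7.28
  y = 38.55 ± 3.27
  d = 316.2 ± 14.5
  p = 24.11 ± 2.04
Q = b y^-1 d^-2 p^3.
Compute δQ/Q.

For a monomial Q ∝ b, y^-1, d^-2, p^3, fractional errors add in quadrature:
  (1·δb/b)² = (1×0.0812)² = 0.00660;  (-1·δy/y)² = (-1×0.0848)² = 0.00720;  (-2·δd/d)² = (-2×0.0459)² = 0.00841;  (3·δp/p)² = (3×0.0846)² = 0.0644
δQ/Q = √(0.0866) = 0.294

0.294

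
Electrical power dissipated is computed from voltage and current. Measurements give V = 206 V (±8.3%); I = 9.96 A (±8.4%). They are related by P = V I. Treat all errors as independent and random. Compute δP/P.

Since P is a product/quotient, work with relative uncertainties:
  (1·δV/V)² = (1×0.0830)² = 0.00689;  (1·δI/I)² = (1×0.0840)² = 0.00706
δP/P = √(0.0139) = 0.118

0.118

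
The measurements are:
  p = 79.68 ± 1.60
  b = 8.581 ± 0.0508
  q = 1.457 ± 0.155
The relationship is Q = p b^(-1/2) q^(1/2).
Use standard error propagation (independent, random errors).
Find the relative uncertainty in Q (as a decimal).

Q is a product of powers, so relative uncertainties combine in quadrature:
  (1·δp/p)² = (1×0.0201)² = 0.000403;  (−½·δb/b)² = (-0.5×0.00592)² = 8.76e-06;  (½·δq/q)² = (0.5×0.106)² = 0.00283
δQ/Q = √(0.00324) = 0.0569

0.0569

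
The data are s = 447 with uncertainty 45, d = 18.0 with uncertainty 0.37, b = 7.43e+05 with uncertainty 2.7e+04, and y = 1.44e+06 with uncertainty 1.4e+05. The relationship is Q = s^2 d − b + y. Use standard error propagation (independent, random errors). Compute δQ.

7.42e+05

Let p = s^2·d = 3.6e+06. δp/p = √((2·δs/s)² + (1·δd/d)²) = √(0.0405 + 0.000423) = 0.202, so δp = 7.28e+05.
Q = p − b + y: δQ = √(δp² + δb² + δy²) = √(5.3e+11 + 7.29e+08 + 1.96e+10) = 7.42e+05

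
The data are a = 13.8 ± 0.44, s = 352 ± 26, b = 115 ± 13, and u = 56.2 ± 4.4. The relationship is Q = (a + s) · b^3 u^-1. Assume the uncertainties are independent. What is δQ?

Let w = a + s = 366. δw = √(δa² + δs²) = √(0.194 + 676) = 26.0, so δw/w = 0.0711.
Q is then a monomial in w, b, u:
δQ/Q = √((δw/w)² + (3·δb/b)² + (-1·δu/u)²) = √(0.00505 + 0.115 + 0.00613) = 0.355
Q = 9.9e+06, so δQ = 0.355 × 9.9e+06 = 3.52e+06.

3.52e+06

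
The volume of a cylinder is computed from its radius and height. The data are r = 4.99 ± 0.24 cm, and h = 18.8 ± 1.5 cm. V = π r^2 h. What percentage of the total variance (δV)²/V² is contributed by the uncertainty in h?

(δV/V)² = (2·δr/r)² + (1·δh/h)²
  r term: (2×0.0481)² = 0.00925
  h term: (1×0.0798)² = 0.00637
Total = 0.0156. Share from h = 0.00637/0.0156 = 0.408.

40.8%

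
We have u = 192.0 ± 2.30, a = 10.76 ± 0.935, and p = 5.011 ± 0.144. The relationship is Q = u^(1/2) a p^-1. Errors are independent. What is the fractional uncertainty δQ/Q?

Each factor contributes (exponent × relative error)² to (δQ/Q)²:
  (½·δu/u)² = (0.5×0.0120)² = 3.59e-05;  (1·δa/a)² = (1×0.0869)² = 0.00755;  (-1·δp/p)² = (-1×0.0287)² = 0.000826
δQ/Q = √(0.00841) = 0.0917

0.0917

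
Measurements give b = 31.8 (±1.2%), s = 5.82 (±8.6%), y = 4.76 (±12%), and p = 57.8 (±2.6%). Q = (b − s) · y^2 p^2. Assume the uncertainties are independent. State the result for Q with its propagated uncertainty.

(1.97 ± 0.485) × 10^6

Let u = b − s = 26.0. δu = √(δb² + δs²) = √(0.146 + 0.251) = 0.629, so δu/u = 0.0242.
Q is then a monomial in u, y, p:
δQ/Q = √((δu/u)² + (2·δy/y)² + (2·δp/p)²) = √(0.000587 + 0.0576 + 0.00270) = 0.247
Q = 1.97e+06, so δQ = 0.247 × 1.97e+06 = 4.85e+05.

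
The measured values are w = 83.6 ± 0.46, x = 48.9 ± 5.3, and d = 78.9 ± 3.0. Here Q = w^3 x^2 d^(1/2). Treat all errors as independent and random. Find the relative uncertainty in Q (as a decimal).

0.218

Each factor contributes (exponent × relative error)² to (δQ/Q)²:
  (3·δw/w)² = (3×0.00550)² = 0.000272;  (2·δx/x)² = (2×0.108)² = 0.0470;  (½·δd/d)² = (0.5×0.0380)² = 0.000361
δQ/Q = √(0.0476) = 0.218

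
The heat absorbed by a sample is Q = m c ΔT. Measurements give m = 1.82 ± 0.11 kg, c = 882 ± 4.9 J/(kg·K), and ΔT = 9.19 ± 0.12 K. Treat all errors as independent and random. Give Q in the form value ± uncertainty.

Each factor contributes (exponent × relative error)² to (δQ/Q)²:
  (1·δm/m)² = (1×0.0604)² = 0.00365;  (1·δc/c)² = (1×0.00556)² = 3.09e-05;  (1·δΔT/ΔT)² = (1×0.0131)² = 0.000171
δQ/Q = √(0.00385) = 0.0621
Q = 14800 J, so δQ = 0.0621 × 14800 = 916 J.

14800 ± 916 J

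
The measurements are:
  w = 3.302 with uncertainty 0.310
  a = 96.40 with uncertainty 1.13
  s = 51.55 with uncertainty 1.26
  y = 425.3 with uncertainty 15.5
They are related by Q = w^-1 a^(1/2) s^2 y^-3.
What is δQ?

Since Q is a product/quotient, work with relative uncertainties:
  (-1·δw/w)² = (-1×0.0939)² = 0.00881;  (½·δa/a)² = (0.5×0.0117)² = 3.44e-05;  (2·δs/s)² = (2×0.0244)² = 0.00239;  (-3·δy/y)² = (-3×0.0364)² = 0.0120
δQ/Q = √(0.0232) = 0.152
Q = 0.0001027, so δQ = 0.152 × 0.0001027 = 1.56e-05.

1.56e-05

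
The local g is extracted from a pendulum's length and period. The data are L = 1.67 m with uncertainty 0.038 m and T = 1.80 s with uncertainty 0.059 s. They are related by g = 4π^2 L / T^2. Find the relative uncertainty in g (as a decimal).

0.0694

Relative error in a monomial: (δg/g)² = Σ (nᵢ · δxᵢ/xᵢ)².
  (1·δL/L)² = (1×0.0228)² = 0.000518;  (-2·δT/T)² = (-2×0.0328)² = 0.00430
δg/g = √(0.00482) = 0.0694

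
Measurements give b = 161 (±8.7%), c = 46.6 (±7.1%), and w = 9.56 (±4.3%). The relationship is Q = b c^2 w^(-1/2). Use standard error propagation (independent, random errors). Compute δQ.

For a monomial Q ∝ b, c^2, w^(-1/2), fractional errors add in quadrature:
  (1·δb/b)² = (1×0.0870)² = 0.00757;  (2·δc/c)² = (2×0.0710)² = 0.0202;  (−½·δw/w)² = (-0.5×0.0430)² = 0.000462
δQ/Q = √(0.0282) = 0.168
Q = 1.13e+05, so δQ = 0.168 × 1.13e+05 = 19000.

19000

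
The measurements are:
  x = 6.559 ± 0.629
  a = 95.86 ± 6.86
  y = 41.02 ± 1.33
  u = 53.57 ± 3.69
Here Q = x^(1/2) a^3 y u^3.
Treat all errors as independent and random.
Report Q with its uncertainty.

Since Q is a product/quotient, work with relative uncertainties:
  (½·δx/x)² = (0.5×0.0959)² = 0.00230;  (3·δa/a)² = (3×0.0716)² = 0.0461;  (1·δy/y)² = (1×0.0324)² = 0.00105;  (3·δu/u)² = (3×0.0689)² = 0.0427
δQ/Q = √(0.0921) = 0.304
Q = 1.423e+13, so δQ = 0.304 × 1.423e+13 = 4.32e+12.

(1.423 ± 0.432) × 10^13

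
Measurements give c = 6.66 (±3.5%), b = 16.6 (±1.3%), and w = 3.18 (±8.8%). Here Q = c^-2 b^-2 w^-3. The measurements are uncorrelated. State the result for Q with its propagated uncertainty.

(2.54 ± 0.698) × 10^-6

Since Q is a product/quotient, work with relative uncertainties:
  (-2·δc/c)² = (-2×0.0350)² = 0.00490;  (-2·δb/b)² = (-2×0.0130)² = 0.000676;  (-3·δw/w)² = (-3×0.0880)² = 0.0697
δQ/Q = √(0.0753) = 0.274
Q = 2.54e-06, so δQ = 0.274 × 2.54e-06 = 6.98e-07.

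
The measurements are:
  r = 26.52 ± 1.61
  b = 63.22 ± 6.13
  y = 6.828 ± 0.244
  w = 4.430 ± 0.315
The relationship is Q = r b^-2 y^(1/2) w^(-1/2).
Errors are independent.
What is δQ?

For a monomial Q ∝ r, b^-2, y^(1/2), w^(-1/2), fractional errors add in quadrature:
  (1·δr/r)² = (1×0.0607)² = 0.00369;  (-2·δb/b)² = (-2×0.0970)² = 0.0376;  (½·δy/y)² = (0.5×0.0357)² = 0.000319;  (−½·δw/w)² = (-0.5×0.0711)² = 0.00126
δQ/Q = √(0.0429) = 0.207
Q = 0.008238, so δQ = 0.207 × 0.008238 = 0.00171.

0.00171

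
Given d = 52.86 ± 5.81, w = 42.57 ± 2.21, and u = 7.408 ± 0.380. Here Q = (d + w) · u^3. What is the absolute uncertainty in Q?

6480

Let h = d + w = 95.43. δh = √(δd² + δw²) = √(33.8 + 4.88) = 6.22, so δh/h = 0.0651.
Q is then a monomial in h, u:
δQ/Q = √((δh/h)² + (3·δu/u)²) = √(0.00424 + 0.0237) = 0.167
Q = 38800, so δQ = 0.167 × 38800 = 6480.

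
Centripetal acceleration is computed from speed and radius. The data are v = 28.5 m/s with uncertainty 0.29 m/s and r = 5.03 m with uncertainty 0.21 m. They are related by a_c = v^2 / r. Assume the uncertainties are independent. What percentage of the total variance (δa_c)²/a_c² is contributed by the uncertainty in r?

80.8%

(δa_c/a_c)² = (2·δv/v)² + (-1·δr/r)²
  v term: (2×0.0102)² = 0.000414
  r term: (-1×0.0417)² = 0.00174
Total = 0.00216. Share from r = 0.00174/0.00216 = 0.808.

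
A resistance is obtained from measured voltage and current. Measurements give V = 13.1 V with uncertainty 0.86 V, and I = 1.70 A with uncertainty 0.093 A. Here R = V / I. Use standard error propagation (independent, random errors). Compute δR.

Since R is a product/quotient, work with relative uncertainties:
  (1·δV/V)² = (1×0.0656)² = 0.00431;  (-1·δI/I)² = (-1×0.0547)² = 0.00299
δR/R = √(0.00730) = 0.0855
R = 7.71 Ω, so δR = 0.0855 × 7.71 = 0.659 Ω.

0.659 Ω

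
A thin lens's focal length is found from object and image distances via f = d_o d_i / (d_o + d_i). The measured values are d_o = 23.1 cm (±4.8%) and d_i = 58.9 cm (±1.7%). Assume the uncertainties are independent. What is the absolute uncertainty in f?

∂f/∂d_o = (d_i/(d_o+d_i))² = 0.516;  ∂f/∂d_i = (d_o/(d_o+d_i))² = 0.0794
δf = √((∂f/∂d_o · δd_o)² + (∂f/∂d_i · δd_i)²) = √(0.327 + 0.00631) = 0.578 cm

0.578 cm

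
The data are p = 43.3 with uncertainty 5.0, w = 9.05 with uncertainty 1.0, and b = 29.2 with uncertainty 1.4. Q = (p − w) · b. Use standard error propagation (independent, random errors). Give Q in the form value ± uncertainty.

Let u = p − w = 34.2. δu = √(δp² + δw²) = √(25.0 + 1.00) = 5.10, so δu/u = 0.149.
Q is then a monomial in u, b:
δQ/Q = √((δu/u)² + (1·δb/b)²) = √(0.0222 + 0.00230) = 0.156
Q = 1000, so δQ = 0.156 × 1000 = 156.

1000 ± 156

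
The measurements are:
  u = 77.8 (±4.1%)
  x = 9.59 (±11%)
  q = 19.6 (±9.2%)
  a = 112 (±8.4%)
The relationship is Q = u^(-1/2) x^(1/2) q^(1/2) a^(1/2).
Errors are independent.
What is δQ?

For a monomial Q ∝ u^(-1/2), x^(1/2), q^(1/2), a^(1/2), fractional errors add in quadrature:
  (−½·δu/u)² = (-0.5×0.0410)² = 0.000420;  (½·δx/x)² = (0.5×0.110)² = 0.00302;  (½·δq/q)² = (0.5×0.0920)² = 0.00212;  (½·δa/a)² = (0.5×0.0840)² = 0.00176
δQ/Q = √(0.00733) = 0.0856
Q = 16.4, so δQ = 0.0856 × 16.4 = 1.41.

1.41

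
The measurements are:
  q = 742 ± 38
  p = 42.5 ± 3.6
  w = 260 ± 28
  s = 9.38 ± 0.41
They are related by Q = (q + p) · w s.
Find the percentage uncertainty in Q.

Let u = q + p = 784. δu = √(δq² + δp²) = √(1440 + 13.0) = 38.2, so δu/u = 0.0487.
Q is then a monomial in u, w, s:
δQ/Q = √((δu/u)² + (1·δw/w)² + (1·δs/s)²) = √(0.00237 + 0.0116 + 0.00191) = 0.126

12.6%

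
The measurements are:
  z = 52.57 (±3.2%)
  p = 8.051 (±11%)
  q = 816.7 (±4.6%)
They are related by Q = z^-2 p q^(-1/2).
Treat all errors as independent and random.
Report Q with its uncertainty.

(1.019 ± 0.132) × 10^-4

Products/powers → add relative errors in quadrature, weighted by exponent:
  (-2·δz/z)² = (-2×0.0320)² = 0.00410;  (1·δp/p)² = (1×0.110)² = 0.0121;  (−½·δq/q)² = (-0.5×0.0460)² = 0.000529
δQ/Q = √(0.0167) = 0.129
Q = 0.0001019, so δQ = 0.129 × 0.0001019 = 1.32e-05.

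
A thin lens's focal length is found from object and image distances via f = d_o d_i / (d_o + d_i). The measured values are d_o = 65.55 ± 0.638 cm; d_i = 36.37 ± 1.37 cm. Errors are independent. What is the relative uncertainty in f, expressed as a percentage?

∂f/∂d_o = (d_i/(d_o+d_i))² = 0.127;  ∂f/∂d_i = (d_o/(d_o+d_i))² = 0.414
δf = √((∂f/∂d_o · δd_o)² + (∂f/∂d_i · δd_i)²) = √(0.00660 + 0.321) = 0.572 cm
f = 23.39 cm, so δf/f = 0.572/23.39 = 0.0245.

2.45%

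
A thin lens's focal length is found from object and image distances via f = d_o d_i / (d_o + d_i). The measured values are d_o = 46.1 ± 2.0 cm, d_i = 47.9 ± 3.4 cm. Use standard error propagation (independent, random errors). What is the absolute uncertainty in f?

0.969 cm

∂f/∂d_o = (d_i/(d_o+d_i))² = 0.260;  ∂f/∂d_i = (d_o/(d_o+d_i))² = 0.241
δf = √((∂f/∂d_o · δd_o)² + (∂f/∂d_i · δd_i)²) = √(0.270 + 0.669) = 0.969 cm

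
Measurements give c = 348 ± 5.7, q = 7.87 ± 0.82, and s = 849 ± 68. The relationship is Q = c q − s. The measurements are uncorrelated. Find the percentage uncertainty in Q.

15.7%

Let p = c·q = 2740. δp/p = √((1·δc/c)² + (1·δq/q)²) = √(0.000268 + 0.0109) = 0.105, so δp = 289.
Q = p − s: δQ = √(δp² + δs²) = √(83400 + 4620) = 297
Q = 1890, so δQ/Q = 297/1890 = 0.157.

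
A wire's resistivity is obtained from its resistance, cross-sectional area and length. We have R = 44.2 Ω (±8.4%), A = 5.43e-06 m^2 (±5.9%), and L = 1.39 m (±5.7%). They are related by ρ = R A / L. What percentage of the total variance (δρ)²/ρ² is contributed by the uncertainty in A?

25.3%

(δρ/ρ)² = (1·δR/R)² + (1·δA/A)² + (-1·δL/L)²
  R term: (1×0.0840)² = 0.00706
  A term: (1×0.0590)² = 0.00348
  L term: (-1×0.0570)² = 0.00325
Total = 0.0138. Share from A = 0.00348/0.0138 = 0.253.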